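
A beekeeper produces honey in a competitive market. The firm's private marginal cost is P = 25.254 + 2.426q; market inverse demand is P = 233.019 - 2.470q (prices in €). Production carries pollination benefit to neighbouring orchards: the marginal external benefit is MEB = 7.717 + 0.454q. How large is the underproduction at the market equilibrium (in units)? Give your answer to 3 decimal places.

6.074 units

Market equilibrium (private): 25.254 + 2.426q = 233.019 - 2.470q → q_m = 42.4357.
Social marginal cost = private MC − MEB = 17.537 + 1.972q.
Set SMC = demand: 17.537 + 1.972q = 233.019 - 2.470q → q* = 48.5101.
Gap = |42.4357 − 48.5101| = 6.0744.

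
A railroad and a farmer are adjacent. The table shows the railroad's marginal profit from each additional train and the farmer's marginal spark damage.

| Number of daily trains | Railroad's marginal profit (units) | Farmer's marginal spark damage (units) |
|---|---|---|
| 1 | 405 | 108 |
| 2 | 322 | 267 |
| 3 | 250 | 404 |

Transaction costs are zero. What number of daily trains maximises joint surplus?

Bargaining reaches the level where marginal profit last exceeds marginal spark damage.
That holds through level 2 (322 ≥ 267) but not at 3 (250 < 404).

2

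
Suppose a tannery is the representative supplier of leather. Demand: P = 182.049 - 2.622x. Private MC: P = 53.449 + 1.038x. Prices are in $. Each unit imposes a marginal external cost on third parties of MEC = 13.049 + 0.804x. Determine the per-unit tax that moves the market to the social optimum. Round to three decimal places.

Social marginal cost = private MC + MEC = 66.498 + 1.842x.
Set SMC = demand: 66.498 + 1.842x = 182.049 - 2.622x → x* = 25.8851.
The Pigouvian tax equals MEC at x*: 13.049 + 0.804×25.8851 = 33.8606.

tax = $33.861 per unit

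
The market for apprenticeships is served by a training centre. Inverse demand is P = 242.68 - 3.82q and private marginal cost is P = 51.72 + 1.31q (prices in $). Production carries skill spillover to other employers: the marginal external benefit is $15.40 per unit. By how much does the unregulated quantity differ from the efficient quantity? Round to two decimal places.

3.00 units

Market equilibrium (private): 51.72 + 1.31q = 242.68 - 3.82q → q_m = 37.2242.
Social marginal cost = private MC − MEB = 36.32 + 1.31q.
Set SMC = demand: 36.32 + 1.31q = 242.68 - 3.82q → q* = 40.2261.
Gap = |37.2242 − 40.2261| = 3.0019.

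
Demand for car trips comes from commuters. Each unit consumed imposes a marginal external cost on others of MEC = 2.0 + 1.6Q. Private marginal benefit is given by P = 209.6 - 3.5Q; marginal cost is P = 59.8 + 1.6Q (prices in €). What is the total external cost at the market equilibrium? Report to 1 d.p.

€748.9

Market equilibrium (private): 59.8 + 1.6Q = 209.6 - 3.5Q → Q_m = 29.3725.
Total external cost = ∫₀^{Q_m} (2.0 + 1.6Q) dQ = 2.0×29.3725 + ½×1.6×29.3725² = 748.9400.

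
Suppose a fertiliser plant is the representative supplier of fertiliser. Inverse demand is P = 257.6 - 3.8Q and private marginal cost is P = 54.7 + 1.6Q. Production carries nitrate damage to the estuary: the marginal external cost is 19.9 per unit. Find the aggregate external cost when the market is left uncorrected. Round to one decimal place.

Market equilibrium (private): 54.7 + 1.6Q = 257.6 - 3.8Q → Q_m = 37.5741.
Total external cost = MEC × Q_m = 19.9 × 37.5741 = 747.7246.

747.7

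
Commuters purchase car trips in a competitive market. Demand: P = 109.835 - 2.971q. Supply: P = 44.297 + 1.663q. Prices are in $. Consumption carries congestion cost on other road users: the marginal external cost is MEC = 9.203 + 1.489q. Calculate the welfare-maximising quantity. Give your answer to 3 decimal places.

Social marginal benefit = demand − MEC = 100.632 - 4.460q.
Set SMB = MC: 100.632 - 4.460q = 44.297 + 1.663q → q* = 9.2006.

q* = 9.201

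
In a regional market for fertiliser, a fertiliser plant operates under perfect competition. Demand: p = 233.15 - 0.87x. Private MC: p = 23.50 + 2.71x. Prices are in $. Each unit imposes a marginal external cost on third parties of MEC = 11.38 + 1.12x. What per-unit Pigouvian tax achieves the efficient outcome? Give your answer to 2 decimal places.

Social marginal cost = private MC + MEC = 34.88 + 3.83x.
Set SMC = demand: 34.88 + 3.83x = 233.15 - 0.87x → x* = 42.1851.
The Pigouvian tax equals MEC at x*: 11.38 + 1.12×42.1851 = 58.6273.

tax = $58.63 per unit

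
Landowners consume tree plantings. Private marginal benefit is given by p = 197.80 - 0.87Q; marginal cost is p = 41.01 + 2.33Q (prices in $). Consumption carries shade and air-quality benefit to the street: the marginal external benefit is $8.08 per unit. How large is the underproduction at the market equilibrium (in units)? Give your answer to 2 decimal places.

Market equilibrium (private): 41.01 + 2.33Q = 197.80 - 0.87Q → Q_m = 48.9969.
Social marginal benefit = demand + MEB = 205.88 - 0.87Q.
Set SMB = MC: 205.88 - 0.87Q = 41.01 + 2.33Q → Q* = 51.5219.
Gap = |48.9969 − 51.5219| = 2.5250.

2.53 units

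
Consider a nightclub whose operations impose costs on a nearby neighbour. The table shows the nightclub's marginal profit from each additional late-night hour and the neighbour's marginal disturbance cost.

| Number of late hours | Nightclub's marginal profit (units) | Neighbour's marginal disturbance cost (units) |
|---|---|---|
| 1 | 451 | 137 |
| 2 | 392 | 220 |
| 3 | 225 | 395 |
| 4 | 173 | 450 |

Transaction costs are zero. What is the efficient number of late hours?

2

Bargaining reaches the level where marginal profit last exceeds marginal disturbance cost.
That holds through level 2 (392 ≥ 220) but not at 3 (225 < 395).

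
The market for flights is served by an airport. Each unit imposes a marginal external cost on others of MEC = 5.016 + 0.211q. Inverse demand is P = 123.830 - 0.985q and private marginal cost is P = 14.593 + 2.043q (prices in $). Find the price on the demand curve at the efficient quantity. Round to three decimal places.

Social marginal cost = private MC + MEC = 19.609 + 2.254q.
Set SMC = demand: 19.609 + 2.254q = 123.830 - 0.985q → q* = 32.1769.
Consumer price on the demand curve at q*: 123.830 − 0.985×32.1769 = 92.1358.

P = $92.136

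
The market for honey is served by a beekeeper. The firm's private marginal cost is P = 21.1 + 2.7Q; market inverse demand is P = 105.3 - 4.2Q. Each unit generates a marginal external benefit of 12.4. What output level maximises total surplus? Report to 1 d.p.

Social marginal cost = private MC − MEB = 8.7 + 2.7Q.
Set SMC = demand: 8.7 + 2.7Q = 105.3 - 4.2Q → Q* = 14.0000.

Q* = 14.0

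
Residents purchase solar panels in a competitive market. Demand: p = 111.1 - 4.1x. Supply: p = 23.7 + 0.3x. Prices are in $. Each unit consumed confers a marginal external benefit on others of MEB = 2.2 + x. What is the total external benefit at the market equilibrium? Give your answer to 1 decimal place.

Market equilibrium (private): 23.7 + 0.3x = 111.1 - 4.1x → x_m = 19.8636.
Total external benefit = ∫₀^{x_m} (2.2 + 1.0x) dx = 2.2×19.8636 + ½×1.0×19.8636² = 240.9812.

$241.0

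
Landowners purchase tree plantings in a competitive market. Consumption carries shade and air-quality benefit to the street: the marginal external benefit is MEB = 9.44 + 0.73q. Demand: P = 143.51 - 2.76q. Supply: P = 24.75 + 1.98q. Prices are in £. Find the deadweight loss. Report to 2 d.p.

Market equilibrium (private): 24.75 + 1.98q = 143.51 - 2.76q → q_m = 25.0549.
Social marginal benefit = demand + MEB = 152.95 - 2.03q.
Set SMB = MC: 152.95 - 2.03q = 24.75 + 1.98q → q* = 31.9701.
Height of the DWL triangle at q_m is SMB(q_m) − MC(q_m) = MEB(q_m) = 27.7300.
DWL = ½ × 6.9152 × 27.7300 = 95.8792.

DWL = £95.88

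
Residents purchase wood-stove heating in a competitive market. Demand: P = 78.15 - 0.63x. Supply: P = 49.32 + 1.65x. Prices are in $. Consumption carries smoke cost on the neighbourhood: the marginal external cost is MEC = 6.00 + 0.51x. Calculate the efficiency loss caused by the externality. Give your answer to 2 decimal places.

Market equilibrium (private): 49.32 + 1.65x = 78.15 - 0.63x → x_m = 12.6447.
Social marginal benefit = demand − MEC = 72.15 - 1.14x.
Set SMB = MC: 72.15 - 1.14x = 49.32 + 1.65x → x* = 8.1828.
The welfare-loss triangle has base |x_m − x*| and height MEC(x_m) (the vertical gap between SMB and MC is zero at x* and MEC at x_m).
DWL = ½ × 4.4619 × 12.4488 = 27.7727.

DWL = $27.77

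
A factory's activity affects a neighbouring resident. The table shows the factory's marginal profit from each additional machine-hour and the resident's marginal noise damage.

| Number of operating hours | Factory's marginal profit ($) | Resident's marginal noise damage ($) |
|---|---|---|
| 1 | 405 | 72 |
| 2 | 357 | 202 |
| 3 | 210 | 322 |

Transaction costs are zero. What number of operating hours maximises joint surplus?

2

Bargaining reaches the level where marginal profit last exceeds marginal noise damage.
That holds through level 2 (357 ≥ 202) but not at 3 (210 < 322).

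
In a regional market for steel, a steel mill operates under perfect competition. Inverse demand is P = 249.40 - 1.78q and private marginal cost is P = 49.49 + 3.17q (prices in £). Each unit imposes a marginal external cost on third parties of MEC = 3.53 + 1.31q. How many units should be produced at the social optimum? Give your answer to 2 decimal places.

q* = 31.37

Social marginal cost = private MC + MEC = 53.02 + 4.48q.
Set SMC = demand: 53.02 + 4.48q = 249.40 - 1.78q → q* = 31.3706.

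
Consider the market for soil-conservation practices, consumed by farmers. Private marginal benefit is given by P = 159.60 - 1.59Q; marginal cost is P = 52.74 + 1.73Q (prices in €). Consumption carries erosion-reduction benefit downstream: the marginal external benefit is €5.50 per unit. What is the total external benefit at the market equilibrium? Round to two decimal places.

€177.03

Market equilibrium (private): 52.74 + 1.73Q = 159.60 - 1.59Q → Q_m = 32.1867.
Total external benefit = MEB × Q_m = 5.50 × 32.1867 = 177.0269.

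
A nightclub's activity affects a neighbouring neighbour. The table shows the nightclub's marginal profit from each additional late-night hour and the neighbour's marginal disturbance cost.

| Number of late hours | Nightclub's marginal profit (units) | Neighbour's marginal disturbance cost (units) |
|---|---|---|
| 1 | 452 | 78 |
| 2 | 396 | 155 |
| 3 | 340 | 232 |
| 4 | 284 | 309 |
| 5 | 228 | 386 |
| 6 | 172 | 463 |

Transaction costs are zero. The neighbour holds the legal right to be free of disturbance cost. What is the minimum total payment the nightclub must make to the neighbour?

Efficient level: marginal profit ≥ marginal disturbance cost through level 3, so k* = 3.
With the neighbour holding the right, the nightclub must at least compensate total damage at k*: 78 + 155 + 232 = 465.

465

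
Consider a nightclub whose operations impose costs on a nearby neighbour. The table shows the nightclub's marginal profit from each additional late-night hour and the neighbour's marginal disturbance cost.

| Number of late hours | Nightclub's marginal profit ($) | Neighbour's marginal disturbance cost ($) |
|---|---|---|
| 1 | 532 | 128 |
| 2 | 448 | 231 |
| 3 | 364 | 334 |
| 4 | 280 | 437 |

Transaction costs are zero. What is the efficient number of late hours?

Bargaining reaches the level where marginal profit last exceeds marginal disturbance cost.
That holds through level 3 (364 ≥ 334) but not at 4 (280 < 437).

3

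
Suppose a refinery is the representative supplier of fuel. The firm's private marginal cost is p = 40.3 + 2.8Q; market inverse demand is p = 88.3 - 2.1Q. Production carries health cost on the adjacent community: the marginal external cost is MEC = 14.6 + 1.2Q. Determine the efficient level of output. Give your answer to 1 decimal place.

Q* = 5.5

Social marginal cost = private MC + MEC = 54.9 + 4.0Q.
Set SMC = demand: 54.9 + 4.0Q = 88.3 - 2.1Q → Q* = 5.4754.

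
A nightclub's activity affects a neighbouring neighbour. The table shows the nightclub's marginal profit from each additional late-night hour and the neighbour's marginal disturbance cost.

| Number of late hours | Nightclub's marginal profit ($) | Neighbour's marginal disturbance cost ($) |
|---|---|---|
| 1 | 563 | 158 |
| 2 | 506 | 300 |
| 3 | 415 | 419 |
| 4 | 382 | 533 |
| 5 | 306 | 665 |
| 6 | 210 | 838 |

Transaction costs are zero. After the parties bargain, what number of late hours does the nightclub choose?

2

Bargaining reaches the level where marginal profit last exceeds marginal disturbance cost.
That holds through level 2 (506 ≥ 300) but not at 3 (415 < 419).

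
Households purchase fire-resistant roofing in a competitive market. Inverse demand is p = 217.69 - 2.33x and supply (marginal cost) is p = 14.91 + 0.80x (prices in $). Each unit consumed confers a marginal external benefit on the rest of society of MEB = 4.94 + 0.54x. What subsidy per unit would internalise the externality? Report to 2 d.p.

subsidy = $48.25 per unit

Social marginal benefit = demand + MEB = 222.63 - 1.79x.
Set SMB = MC: 222.63 - 1.79x = 14.91 + 0.80x → x* = 80.2008.
The Pigouvian subsidy equals MEB at x*: 4.94 + 0.54×80.2008 = 48.2484.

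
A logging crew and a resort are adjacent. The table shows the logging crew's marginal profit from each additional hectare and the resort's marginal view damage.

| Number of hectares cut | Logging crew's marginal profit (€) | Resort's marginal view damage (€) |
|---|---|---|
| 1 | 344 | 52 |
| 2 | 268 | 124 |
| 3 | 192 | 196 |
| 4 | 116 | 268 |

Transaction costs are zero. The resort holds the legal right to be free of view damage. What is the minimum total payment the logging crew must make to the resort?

€176

Efficient level: marginal profit ≥ marginal view damage through level 2, so k* = 2.
With the resort holding the right, the logging crew must at least compensate total damage at k*: 52 + 124 = 176.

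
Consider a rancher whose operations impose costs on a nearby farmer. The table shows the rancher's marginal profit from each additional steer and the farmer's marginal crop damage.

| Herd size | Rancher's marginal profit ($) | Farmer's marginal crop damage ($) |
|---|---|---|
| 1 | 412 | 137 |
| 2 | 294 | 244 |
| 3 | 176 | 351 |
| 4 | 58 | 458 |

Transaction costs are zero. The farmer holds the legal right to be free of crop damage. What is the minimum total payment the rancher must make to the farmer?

Efficient level: marginal profit ≥ marginal crop damage through level 2, so k* = 2.
With the farmer holding the right, the rancher must at least compensate total damage at k*: 137 + 244 = 381.

$381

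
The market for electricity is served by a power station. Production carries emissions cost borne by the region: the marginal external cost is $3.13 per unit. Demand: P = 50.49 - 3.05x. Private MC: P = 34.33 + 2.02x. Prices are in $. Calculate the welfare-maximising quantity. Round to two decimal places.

x* = 2.57

Social marginal cost = private MC + MEC = 37.46 + 2.02x.
Set SMC = demand: 37.46 + 2.02x = 50.49 - 3.05x → x* = 2.5700.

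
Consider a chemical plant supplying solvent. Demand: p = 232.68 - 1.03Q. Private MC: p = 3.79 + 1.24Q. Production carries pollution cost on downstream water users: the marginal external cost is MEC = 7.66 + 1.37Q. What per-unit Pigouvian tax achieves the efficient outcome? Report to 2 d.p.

Social marginal cost = private MC + MEC = 11.45 + 2.61Q.
Set SMC = demand: 11.45 + 2.61Q = 232.68 - 1.03Q → Q* = 60.7775.
The Pigouvian tax equals MEC at Q*: 7.66 + 1.37×60.7775 = 90.9252.

tax = 90.93 per unit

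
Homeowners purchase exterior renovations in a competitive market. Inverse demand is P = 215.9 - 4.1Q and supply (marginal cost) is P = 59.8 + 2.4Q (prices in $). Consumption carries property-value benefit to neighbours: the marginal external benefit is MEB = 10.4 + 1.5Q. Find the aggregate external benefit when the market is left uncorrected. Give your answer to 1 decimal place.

Market equilibrium (private): 59.8 + 2.4Q = 215.9 - 4.1Q → Q_m = 24.0154.
Total external benefit = ∫₀^{Q_m} (10.4 + 1.5Q) dQ = 10.4×24.0154 + ½×1.5×24.0154² = 682.3147.

$682.3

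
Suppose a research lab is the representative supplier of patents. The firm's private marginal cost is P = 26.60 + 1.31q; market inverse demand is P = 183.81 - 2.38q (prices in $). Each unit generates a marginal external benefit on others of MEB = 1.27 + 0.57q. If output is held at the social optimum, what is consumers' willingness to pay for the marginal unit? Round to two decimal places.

Social marginal cost = private MC − MEB = 25.33 + 0.74q.
Set SMC = demand: 25.33 + 0.74q = 183.81 - 2.38q → q* = 50.7949.
Consumer price on the demand curve at q*: 183.81 − 2.38×50.7949 = 62.9181.

P = $62.92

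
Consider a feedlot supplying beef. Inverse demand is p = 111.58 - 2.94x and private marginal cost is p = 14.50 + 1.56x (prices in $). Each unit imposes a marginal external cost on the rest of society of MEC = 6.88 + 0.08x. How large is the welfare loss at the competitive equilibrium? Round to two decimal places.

Market equilibrium (private): 14.50 + 1.56x = 111.58 - 2.94x → x_m = 21.5733.
Social marginal cost = private MC + MEC = 21.38 + 1.64x.
Set SMC = demand: 21.38 + 1.64x = 111.58 - 2.94x → x* = 19.6943.
The loss is the area between SMC and demand from x* to x_m; with linear curves that's a triangle of height MEC(x_m).
DWL = ½ × 1.8790 × 8.6059 = 8.0852.

DWL = $8.09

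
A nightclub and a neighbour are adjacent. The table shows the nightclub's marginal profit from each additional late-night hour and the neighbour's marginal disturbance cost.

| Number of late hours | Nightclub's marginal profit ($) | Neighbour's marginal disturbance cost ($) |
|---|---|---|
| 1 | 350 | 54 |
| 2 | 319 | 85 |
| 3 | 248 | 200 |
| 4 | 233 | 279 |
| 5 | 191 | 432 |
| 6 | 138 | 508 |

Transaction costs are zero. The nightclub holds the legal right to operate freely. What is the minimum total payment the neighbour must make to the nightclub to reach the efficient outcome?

Left alone the nightclub would choose level 6 (marginal profit stays positive).
Efficient level: k* = 3 (marginal profit ≥ marginal disturbance cost through 3).
The neighbour must at least cover the nightclub's forgone profit from cutting 6→3: 233 + 191 + 138 = 562.

$562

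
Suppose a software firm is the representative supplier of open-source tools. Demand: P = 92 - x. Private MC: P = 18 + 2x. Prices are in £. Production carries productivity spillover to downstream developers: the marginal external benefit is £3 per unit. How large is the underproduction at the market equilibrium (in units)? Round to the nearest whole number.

1 units

Market equilibrium (private): 18 + 2x = 92 - x → x_m = 24.6667.
Social marginal cost = private MC − MEB = 15 + 2x.
Set SMC = demand: 15 + 2x = 92 - x → x* = 25.6667.
Gap = |24.6667 − 25.6667| = 1.0000.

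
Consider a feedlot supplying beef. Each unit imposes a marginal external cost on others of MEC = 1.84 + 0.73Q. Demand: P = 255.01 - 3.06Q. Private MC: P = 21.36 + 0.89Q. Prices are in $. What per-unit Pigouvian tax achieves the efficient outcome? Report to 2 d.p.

Social marginal cost = private MC + MEC = 23.20 + 1.62Q.
Set SMC = demand: 23.20 + 1.62Q = 255.01 - 3.06Q → Q* = 49.5321.
The Pigouvian tax equals MEC at Q*: 1.84 + 0.73×49.5321 = 37.9984.

tax = $38.00 per unit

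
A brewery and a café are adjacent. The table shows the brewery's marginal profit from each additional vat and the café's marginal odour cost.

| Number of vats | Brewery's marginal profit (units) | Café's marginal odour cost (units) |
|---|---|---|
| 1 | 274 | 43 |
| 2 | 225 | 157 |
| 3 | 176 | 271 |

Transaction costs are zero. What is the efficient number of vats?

2

Bargaining reaches the level where marginal profit last exceeds marginal odour cost.
That holds through level 2 (225 ≥ 157) but not at 3 (176 < 271).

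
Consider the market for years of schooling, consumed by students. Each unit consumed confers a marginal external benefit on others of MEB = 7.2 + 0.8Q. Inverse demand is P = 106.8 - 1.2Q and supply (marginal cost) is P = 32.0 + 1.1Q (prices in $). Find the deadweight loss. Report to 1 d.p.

DWL = $367.8

Market equilibrium (private): 32.0 + 1.1Q = 106.8 - 1.2Q → Q_m = 32.5217.
Social marginal benefit = demand + MEB = 114.0 - 0.4Q.
Set SMB = MC: 114.0 - 0.4Q = 32.0 + 1.1Q → Q* = 54.6667.
The welfare-loss triangle has base |Q_m − Q*| and height MEB(Q_m) (the vertical gap between SMB and MC is zero at Q* and MEB at Q_m).
DWL = ½ × 22.1450 × 33.2174 = 367.7997.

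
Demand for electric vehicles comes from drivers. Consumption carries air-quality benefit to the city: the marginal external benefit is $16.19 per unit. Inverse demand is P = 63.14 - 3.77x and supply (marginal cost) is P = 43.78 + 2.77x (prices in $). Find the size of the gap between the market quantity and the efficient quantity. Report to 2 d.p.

2.48 units

Market equilibrium (private): 43.78 + 2.77x = 63.14 - 3.77x → x_m = 2.9602.
Social marginal benefit = demand + MEB = 79.33 - 3.77x.
Set SMB = MC: 79.33 - 3.77x = 43.78 + 2.77x → x* = 5.4358.
Gap = |2.9602 − 5.4358| = 2.4756.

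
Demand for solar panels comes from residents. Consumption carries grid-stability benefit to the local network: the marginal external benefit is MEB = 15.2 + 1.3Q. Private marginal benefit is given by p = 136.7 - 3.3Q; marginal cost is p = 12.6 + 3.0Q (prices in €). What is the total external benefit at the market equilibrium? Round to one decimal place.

€551.6

Market equilibrium (private): 12.6 + 3.0Q = 136.7 - 3.3Q → Q_m = 19.6984.
Total external benefit = ∫₀^{Q_m} (15.2 + 1.3Q) dQ = 15.2×19.6984 + ½×1.3×19.6984² = 551.6332.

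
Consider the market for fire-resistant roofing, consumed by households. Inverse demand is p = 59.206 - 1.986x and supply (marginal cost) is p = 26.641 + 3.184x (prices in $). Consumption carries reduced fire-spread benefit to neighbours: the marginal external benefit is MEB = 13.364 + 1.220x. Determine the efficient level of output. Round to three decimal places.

Social marginal benefit = demand + MEB = 72.570 - 0.766x.
Set SMB = MC: 72.570 - 0.766x = 26.641 + 3.184x → x* = 11.6276.

x* = 11.628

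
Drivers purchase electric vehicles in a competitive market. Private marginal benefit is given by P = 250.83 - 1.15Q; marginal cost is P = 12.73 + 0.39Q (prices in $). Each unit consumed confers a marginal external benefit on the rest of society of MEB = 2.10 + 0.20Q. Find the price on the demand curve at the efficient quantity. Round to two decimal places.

P = $44.69

Social marginal benefit = demand + MEB = 252.93 - 0.95Q.
Set SMB = MC: 252.93 - 0.95Q = 12.73 + 0.39Q → Q* = 179.2537.
Consumer price on the demand curve at Q*: 250.83 − 1.15×179.2537 = 44.6882.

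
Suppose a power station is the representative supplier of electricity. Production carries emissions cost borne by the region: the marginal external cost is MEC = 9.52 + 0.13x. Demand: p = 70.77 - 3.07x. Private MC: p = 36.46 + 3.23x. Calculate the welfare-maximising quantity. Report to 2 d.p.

Social marginal cost = private MC + MEC = 45.98 + 3.36x.
Set SMC = demand: 45.98 + 3.36x = 70.77 - 3.07x → x* = 3.8554.

x* = 3.86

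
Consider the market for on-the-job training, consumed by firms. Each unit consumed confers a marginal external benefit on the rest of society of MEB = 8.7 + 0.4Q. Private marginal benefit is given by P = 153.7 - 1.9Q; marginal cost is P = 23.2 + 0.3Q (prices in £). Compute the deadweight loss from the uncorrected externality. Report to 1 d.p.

DWL = £292.1

Market equilibrium (private): 23.2 + 0.3Q = 153.7 - 1.9Q → Q_m = 59.3182.
Social marginal benefit = demand + MEB = 162.4 - 1.5Q.
Set SMB = MC: 162.4 - 1.5Q = 23.2 + 0.3Q → Q* = 77.3333.
The welfare-loss triangle has base |Q_m − Q*| and height MEB(Q_m) (the vertical gap between SMB and MC is zero at Q* and MEB at Q_m).
DWL = ½ × 18.0151 × 32.4273 = 292.0905.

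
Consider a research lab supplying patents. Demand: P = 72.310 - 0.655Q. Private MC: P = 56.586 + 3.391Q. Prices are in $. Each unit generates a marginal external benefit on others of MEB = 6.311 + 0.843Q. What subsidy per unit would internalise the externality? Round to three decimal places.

subsidy = $12.110 per unit

Social marginal cost = private MC − MEB = 50.275 + 2.548Q.
Set SMC = demand: 50.275 + 2.548Q = 72.310 - 0.655Q → Q* = 6.8795.
The Pigouvian subsidy equals MEB at Q*: 6.311 + 0.843×6.8795 = 12.1104.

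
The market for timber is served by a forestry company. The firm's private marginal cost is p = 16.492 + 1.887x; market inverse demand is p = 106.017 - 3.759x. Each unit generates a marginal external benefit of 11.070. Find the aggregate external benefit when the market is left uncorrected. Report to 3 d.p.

175.530

Market equilibrium (private): 16.492 + 1.887x = 106.017 - 3.759x → x_m = 15.8564.
Total external benefit = MEB × x_m = 11.070 × 15.8564 = 175.5303.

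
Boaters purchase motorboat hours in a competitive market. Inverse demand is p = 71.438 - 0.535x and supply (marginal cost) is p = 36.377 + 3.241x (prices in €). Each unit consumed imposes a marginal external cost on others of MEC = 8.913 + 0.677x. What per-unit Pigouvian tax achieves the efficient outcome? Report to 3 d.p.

Social marginal benefit = demand − MEC = 62.525 - 1.212x.
Set SMB = MC: 62.525 - 1.212x = 36.377 + 3.241x → x* = 5.8720.
The Pigouvian tax equals MEC at x*: 8.913 + 0.677×5.8720 = 12.8883.

tax = €12.888 per unit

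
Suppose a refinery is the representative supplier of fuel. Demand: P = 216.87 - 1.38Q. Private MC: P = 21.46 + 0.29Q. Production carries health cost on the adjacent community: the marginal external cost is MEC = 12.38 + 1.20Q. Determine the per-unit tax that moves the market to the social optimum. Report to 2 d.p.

Social marginal cost = private MC + MEC = 33.84 + 1.49Q.
Set SMC = demand: 33.84 + 1.49Q = 216.87 - 1.38Q → Q* = 63.7735.
The Pigouvian tax equals MEC at Q*: 12.38 + 1.20×63.7735 = 88.9082.

tax = 88.91 per unit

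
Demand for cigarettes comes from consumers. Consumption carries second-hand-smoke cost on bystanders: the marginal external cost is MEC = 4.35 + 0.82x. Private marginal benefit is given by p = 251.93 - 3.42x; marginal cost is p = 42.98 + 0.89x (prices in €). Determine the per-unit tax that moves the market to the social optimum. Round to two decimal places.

tax = €37.05 per unit

Social marginal benefit = demand − MEC = 247.58 - 4.24x.
Set SMB = MC: 247.58 - 4.24x = 42.98 + 0.89x → x* = 39.8830.
The Pigouvian tax equals MEC at x*: 4.35 + 0.82×39.8830 = 37.0541.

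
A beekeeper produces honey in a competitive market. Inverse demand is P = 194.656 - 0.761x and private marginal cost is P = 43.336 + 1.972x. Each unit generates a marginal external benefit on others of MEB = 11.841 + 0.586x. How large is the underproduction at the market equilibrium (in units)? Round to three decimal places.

20.627 units

Market equilibrium (private): 43.336 + 1.972x = 194.656 - 0.761x → x_m = 55.3677.
Social marginal cost = private MC − MEB = 31.495 + 1.386x.
Set SMC = demand: 31.495 + 1.386x = 194.656 - 0.761x → x* = 75.9949.
Gap = |55.3677 − 75.9949| = 20.6272.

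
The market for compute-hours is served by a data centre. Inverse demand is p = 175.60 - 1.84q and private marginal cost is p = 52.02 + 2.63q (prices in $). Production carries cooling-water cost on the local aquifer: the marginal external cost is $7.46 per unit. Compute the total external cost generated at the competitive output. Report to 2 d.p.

$206.24

Market equilibrium (private): 52.02 + 2.63q = 175.60 - 1.84q → q_m = 27.6465.
Total external cost = MEC × q_m = 7.46 × 27.6465 = 206.2429.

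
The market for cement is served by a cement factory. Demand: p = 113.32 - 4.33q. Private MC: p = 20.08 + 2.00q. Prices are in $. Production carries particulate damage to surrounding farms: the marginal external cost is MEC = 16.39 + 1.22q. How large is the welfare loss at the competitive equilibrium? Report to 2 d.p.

DWL = $78.19

Market equilibrium (private): 20.08 + 2.00q = 113.32 - 4.33q → q_m = 14.7299.
Social marginal cost = private MC + MEC = 36.47 + 3.22q.
Set SMC = demand: 36.47 + 3.22q = 113.32 - 4.33q → q* = 10.1788.
Height of the DWL triangle at q_m is SMC(q_m) − demand(q_m) = MEC(q_m) = 34.3604.
DWL = ½ × 4.5511 × 34.3604 = 78.1888.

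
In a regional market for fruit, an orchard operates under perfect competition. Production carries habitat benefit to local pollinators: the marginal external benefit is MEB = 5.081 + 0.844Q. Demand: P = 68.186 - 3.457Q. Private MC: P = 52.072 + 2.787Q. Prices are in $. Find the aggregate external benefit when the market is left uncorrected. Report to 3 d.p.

Market equilibrium (private): 52.072 + 2.787Q = 68.186 - 3.457Q → Q_m = 2.5807.
Total external benefit = ∫₀^{Q_m} (5.081 + 0.844Q) dQ = 5.081×2.5807 + ½×0.844×2.5807² = 15.9231.

$15.923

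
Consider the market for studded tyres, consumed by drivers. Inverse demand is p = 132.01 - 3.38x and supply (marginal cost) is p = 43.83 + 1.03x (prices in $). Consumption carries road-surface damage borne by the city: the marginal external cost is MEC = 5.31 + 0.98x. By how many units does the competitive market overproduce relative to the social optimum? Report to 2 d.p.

Market equilibrium (private): 43.83 + 1.03x = 132.01 - 3.38x → x_m = 19.9955.
Social marginal benefit = demand − MEC = 126.70 - 4.36x.
Set SMB = MC: 126.70 - 4.36x = 43.83 + 1.03x → x* = 15.3748.
Gap = |19.9955 − 15.3748| = 4.6207.

4.62 units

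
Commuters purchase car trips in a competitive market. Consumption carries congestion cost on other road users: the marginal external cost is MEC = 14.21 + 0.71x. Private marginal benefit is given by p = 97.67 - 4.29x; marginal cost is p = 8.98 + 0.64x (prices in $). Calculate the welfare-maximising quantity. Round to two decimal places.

x* = 13.21

Social marginal benefit = demand − MEC = 83.46 - 5.00x.
Set SMB = MC: 83.46 - 5.00x = 8.98 + 0.64x → x* = 13.2057.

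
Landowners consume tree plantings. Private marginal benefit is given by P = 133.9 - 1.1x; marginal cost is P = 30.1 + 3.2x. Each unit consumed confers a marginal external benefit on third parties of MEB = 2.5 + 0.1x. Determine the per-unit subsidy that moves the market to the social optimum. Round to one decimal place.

subsidy = 5.0 per unit

Social marginal benefit = demand + MEB = 136.4 - x.
Set SMB = MC: 136.4 - x = 30.1 + 3.2x → x* = 25.3095.
The Pigouvian subsidy equals MEB at x*: 2.5 + 0.1×25.3095 = 5.0310.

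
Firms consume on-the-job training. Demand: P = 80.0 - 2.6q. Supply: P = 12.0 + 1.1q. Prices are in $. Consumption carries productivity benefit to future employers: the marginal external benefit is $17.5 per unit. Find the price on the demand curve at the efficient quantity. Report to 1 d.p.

P = $19.9

Social marginal benefit = demand + MEB = 97.5 - 2.6q.
Set SMB = MC: 97.5 - 2.6q = 12.0 + 1.1q → q* = 23.1081.
Consumer price on the demand curve at q*: 80.0 − 2.6×23.1081 = 19.9189.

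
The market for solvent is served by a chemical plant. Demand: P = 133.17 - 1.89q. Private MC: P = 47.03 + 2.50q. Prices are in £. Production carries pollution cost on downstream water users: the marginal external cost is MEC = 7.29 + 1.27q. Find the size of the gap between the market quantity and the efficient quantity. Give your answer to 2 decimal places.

Market equilibrium (private): 47.03 + 2.50q = 133.17 - 1.89q → q_m = 19.6219.
Social marginal cost = private MC + MEC = 54.32 + 3.77q.
Set SMC = demand: 54.32 + 3.77q = 133.17 - 1.89q → q* = 13.9311.
Gap = |19.6219 − 13.9311| = 5.6908.

5.69 units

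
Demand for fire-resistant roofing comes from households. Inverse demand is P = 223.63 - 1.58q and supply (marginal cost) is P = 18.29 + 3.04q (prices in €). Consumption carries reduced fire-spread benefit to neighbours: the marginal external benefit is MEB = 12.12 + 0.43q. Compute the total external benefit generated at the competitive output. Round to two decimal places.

€963.40

Market equilibrium (private): 18.29 + 3.04q = 223.63 - 1.58q → q_m = 44.4459.
Total external benefit = ∫₀^{q_m} (12.12 + 0.43q) dq = 12.12×44.4459 + ½×0.43×44.4459² = 963.4035.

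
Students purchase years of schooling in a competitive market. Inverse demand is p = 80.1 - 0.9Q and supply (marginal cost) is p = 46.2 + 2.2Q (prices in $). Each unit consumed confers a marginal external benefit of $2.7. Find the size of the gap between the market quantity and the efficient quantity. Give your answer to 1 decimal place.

Market equilibrium (private): 46.2 + 2.2Q = 80.1 - 0.9Q → Q_m = 10.9355.
Social marginal benefit = demand + MEB = 82.8 - 0.9Q.
Set SMB = MC: 82.8 - 0.9Q = 46.2 + 2.2Q → Q* = 11.8065.
Gap = |10.9355 − 11.8065| = 0.8710.

0.9 units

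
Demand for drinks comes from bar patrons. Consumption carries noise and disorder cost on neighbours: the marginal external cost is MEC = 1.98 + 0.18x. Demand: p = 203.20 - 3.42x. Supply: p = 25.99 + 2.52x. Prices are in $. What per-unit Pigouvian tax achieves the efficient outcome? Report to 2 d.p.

tax = $7.13 per unit

Social marginal benefit = demand − MEC = 201.22 - 3.60x.
Set SMB = MC: 201.22 - 3.60x = 25.99 + 2.52x → x* = 28.6324.
The Pigouvian tax equals MEC at x*: 1.98 + 0.18×28.6324 = 7.1338.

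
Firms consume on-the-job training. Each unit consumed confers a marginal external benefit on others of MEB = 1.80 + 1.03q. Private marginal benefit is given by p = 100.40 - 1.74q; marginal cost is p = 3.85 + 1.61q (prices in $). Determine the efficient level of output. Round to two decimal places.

q* = 42.39

Social marginal benefit = demand + MEB = 102.20 - 0.71q.
Set SMB = MC: 102.20 - 0.71q = 3.85 + 1.61q → q* = 42.3922.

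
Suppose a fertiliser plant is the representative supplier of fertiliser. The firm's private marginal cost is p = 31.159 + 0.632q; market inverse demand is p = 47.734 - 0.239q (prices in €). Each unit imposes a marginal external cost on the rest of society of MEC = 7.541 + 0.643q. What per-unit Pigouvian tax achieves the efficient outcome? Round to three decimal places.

tax = €11.378 per unit

Social marginal cost = private MC + MEC = 38.700 + 1.275q.
Set SMC = demand: 38.700 + 1.275q = 47.734 - 0.239q → q* = 5.9670.
The Pigouvian tax equals MEC at q*: 7.541 + 0.643×5.9670 = 11.3778.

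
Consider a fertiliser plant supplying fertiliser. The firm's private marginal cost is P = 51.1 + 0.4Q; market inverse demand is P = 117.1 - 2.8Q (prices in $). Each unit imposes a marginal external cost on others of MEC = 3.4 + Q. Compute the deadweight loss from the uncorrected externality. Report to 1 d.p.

Market equilibrium (private): 51.1 + 0.4Q = 117.1 - 2.8Q → Q_m = 20.6250.
Social marginal cost = private MC + MEC = 54.5 + 1.4Q.
Set SMC = demand: 54.5 + 1.4Q = 117.1 - 2.8Q → Q* = 14.9048.
Height of the DWL triangle at Q_m is SMC(Q_m) − demand(Q_m) = MEC(Q_m) = 24.0250.
DWL = ½ × 5.7202 × 24.0250 = 68.7139.

DWL = $68.7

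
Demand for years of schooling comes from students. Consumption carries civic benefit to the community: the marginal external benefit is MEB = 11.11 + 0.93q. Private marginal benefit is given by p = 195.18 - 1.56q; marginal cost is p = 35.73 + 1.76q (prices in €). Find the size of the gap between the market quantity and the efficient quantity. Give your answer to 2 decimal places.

23.34 units

Market equilibrium (private): 35.73 + 1.76q = 195.18 - 1.56q → q_m = 48.0271.
Social marginal benefit = demand + MEB = 206.29 - 0.63q.
Set SMB = MC: 206.29 - 0.63q = 35.73 + 1.76q → q* = 71.3640.
Gap = |48.0271 − 71.3640| = 23.3369.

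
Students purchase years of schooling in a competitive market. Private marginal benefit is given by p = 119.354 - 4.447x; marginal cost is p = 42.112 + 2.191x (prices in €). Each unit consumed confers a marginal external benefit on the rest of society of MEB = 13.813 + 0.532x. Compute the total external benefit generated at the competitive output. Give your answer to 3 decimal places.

€196.750

Market equilibrium (private): 42.112 + 2.191x = 119.354 - 4.447x → x_m = 11.6363.
Total external benefit = ∫₀^{x_m} (13.813 + 0.532x) dx = 13.813×11.6363 + ½×0.532×11.6363² = 196.7495.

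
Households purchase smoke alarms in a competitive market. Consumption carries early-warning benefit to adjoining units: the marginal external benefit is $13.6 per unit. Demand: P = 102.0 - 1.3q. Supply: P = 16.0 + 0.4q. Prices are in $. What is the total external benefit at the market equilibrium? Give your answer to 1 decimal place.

$688.0

Market equilibrium (private): 16.0 + 0.4q = 102.0 - 1.3q → q_m = 50.5882.
Total external benefit = MEB × q_m = 13.6 × 50.5882 = 687.9995.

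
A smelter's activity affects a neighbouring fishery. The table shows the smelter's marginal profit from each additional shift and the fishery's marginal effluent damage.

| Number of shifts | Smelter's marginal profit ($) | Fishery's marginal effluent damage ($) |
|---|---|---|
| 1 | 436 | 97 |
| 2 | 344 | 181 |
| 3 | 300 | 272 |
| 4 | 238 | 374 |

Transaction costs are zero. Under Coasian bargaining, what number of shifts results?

3

Bargaining reaches the level where marginal profit last exceeds marginal effluent damage.
That holds through level 3 (300 ≥ 272) but not at 4 (238 < 374).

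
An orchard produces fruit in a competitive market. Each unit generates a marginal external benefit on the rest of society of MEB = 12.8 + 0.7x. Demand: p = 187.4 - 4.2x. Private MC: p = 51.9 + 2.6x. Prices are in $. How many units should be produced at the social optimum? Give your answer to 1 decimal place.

x* = 24.3

Social marginal cost = private MC − MEB = 39.1 + 1.9x.
Set SMC = demand: 39.1 + 1.9x = 187.4 - 4.2x → x* = 24.3115.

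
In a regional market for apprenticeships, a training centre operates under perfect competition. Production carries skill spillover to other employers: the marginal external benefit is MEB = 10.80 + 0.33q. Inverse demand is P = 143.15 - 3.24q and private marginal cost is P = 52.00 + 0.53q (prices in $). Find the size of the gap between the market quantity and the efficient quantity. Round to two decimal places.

5.46 units

Market equilibrium (private): 52.00 + 0.53q = 143.15 - 3.24q → q_m = 24.1777.
Social marginal cost = private MC − MEB = 41.20 + 0.20q.
Set SMC = demand: 41.20 + 0.20q = 143.15 - 3.24q → q* = 29.6366.
Gap = |24.1777 − 29.6366| = 5.4589.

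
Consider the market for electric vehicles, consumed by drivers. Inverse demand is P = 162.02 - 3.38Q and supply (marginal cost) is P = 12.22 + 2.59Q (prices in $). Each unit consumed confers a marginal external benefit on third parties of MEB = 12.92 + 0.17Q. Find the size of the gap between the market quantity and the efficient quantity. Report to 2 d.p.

2.96 units

Market equilibrium (private): 12.22 + 2.59Q = 162.02 - 3.38Q → Q_m = 25.0921.
Social marginal benefit = demand + MEB = 174.94 - 3.21Q.
Set SMB = MC: 174.94 - 3.21Q = 12.22 + 2.59Q → Q* = 28.0552.
Gap = |25.0921 − 28.0552| = 2.9631.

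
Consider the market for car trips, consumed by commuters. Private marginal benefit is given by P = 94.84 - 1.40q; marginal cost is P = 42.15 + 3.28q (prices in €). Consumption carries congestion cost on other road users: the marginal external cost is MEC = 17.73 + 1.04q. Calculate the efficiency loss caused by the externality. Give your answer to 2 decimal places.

DWL = €75.76

Market equilibrium (private): 42.15 + 3.28q = 94.84 - 1.40q → q_m = 11.2585.
Social marginal benefit = demand − MEC = 77.11 - 2.44q.
Set SMB = MC: 77.11 - 2.44q = 42.15 + 3.28q → q* = 6.1119.
The loss is the area between SMB and MC from q* to q_m; with linear curves that's a triangle of height MEC(q_m).
DWL = ½ × 5.1466 × 29.4389 = 75.7551.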